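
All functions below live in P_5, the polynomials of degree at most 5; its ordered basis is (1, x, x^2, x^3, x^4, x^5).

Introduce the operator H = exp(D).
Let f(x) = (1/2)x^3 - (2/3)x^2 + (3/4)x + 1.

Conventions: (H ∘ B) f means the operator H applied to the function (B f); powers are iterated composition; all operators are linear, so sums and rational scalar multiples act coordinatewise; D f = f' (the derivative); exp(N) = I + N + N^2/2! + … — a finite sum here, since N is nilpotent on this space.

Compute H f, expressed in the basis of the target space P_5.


the image equals g(x) = (1/2)x^3 + (5/6)x^2 + (11/12)x + 19/12

order-1 term: (3/2)x^2 - (4/3)x + 3/4
order-2 term: (3/2)x - 2/3
order-3 term: 1/2
the series for exp(D) f terminates at order 3
exp(D) f = (1/2)x^3 + (5/6)x^2 + (11/12)x + 19/12


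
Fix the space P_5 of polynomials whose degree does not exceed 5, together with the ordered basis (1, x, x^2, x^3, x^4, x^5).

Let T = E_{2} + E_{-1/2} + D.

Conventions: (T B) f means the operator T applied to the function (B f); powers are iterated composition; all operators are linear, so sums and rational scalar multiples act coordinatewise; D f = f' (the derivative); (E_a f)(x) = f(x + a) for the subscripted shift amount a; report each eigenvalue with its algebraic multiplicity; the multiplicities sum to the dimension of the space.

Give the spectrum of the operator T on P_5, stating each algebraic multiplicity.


image of 1: 2
image of x: 2x + 5/2
image of x^2: 2x^2 + 5x + 17/4
image of x^3: 2x^3 + (15/2)x^2 + (51/4)x + 63/8
image of x^4: 2x^4 + 10x^3 + (51/2)x^2 + (63/2)x + 257/16
image of x^5: 2x^5 + (25/2)x^4 + (85/2)x^3 + (315/4)x^2 + (1285/16)x + 1023/32
the matrix is upper triangular; its diagonal is (2, 2, 2, 2, 2, 2)
for a triangular matrix the eigenvalues are the diagonal entries, with algebraic multiplicity their repetition count

λ = 2 (multiplicity 6)


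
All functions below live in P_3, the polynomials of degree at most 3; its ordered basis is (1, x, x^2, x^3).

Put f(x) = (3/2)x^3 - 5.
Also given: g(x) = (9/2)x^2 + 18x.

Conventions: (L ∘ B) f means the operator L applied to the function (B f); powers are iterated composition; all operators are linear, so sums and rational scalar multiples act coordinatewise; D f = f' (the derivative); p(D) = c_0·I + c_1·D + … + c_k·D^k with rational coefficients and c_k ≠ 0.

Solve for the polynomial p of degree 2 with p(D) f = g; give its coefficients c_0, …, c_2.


D^0 f = (3/2)x^3 - 5
D^1 f = (9/2)x^2
D^2 f = 9x
matching coefficients of g against c_0 f + c_1 Df + … from the top degree down determines the c_i
solution: c_0 = 0, c_1 = 1, c_2 = 2

p(D) = D + 2·D^2, i.e. c_0 = 0, c_1 = 1, c_2 = 2


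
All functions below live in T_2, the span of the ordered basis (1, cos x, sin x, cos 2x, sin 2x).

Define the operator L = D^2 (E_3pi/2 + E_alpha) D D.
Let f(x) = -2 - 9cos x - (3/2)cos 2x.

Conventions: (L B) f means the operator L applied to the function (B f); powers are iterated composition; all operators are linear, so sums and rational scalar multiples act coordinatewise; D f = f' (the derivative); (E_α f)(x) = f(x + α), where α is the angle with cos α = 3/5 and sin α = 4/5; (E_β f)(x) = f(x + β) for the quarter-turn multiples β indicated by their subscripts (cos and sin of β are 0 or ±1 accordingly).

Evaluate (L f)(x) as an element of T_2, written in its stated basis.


D f = 9sin x + 3sin 2x
D D f = 9cos x + 6cos 2x
E_3pi/2 (D D) f = 9sin x - 6cos 2x
E_alpha (D D) f = (27/5)cos x - (36/5)sin x - (42/25)cos 2x - (144/25)sin 2x
(E_3pi/2 + E_alpha) (D D) f = (27/5)cos x + (9/5)sin x - (192/25)cos 2x - (144/25)sin 2x
D ((E_3pi/2 + E_alpha) D D) f = (9/5)cos x - (27/5)sin x - (288/25)cos 2x + (384/25)sin 2x
D D ((E_3pi/2 + E_alpha) D D) f = -(27/5)cos x - (9/5)sin x + (768/25)cos 2x + (576/25)sin 2x

the image equals g(x) = -(27/5)cos x - (9/5)sin x + (768/25)cos 2x + (576/25)sin 2x


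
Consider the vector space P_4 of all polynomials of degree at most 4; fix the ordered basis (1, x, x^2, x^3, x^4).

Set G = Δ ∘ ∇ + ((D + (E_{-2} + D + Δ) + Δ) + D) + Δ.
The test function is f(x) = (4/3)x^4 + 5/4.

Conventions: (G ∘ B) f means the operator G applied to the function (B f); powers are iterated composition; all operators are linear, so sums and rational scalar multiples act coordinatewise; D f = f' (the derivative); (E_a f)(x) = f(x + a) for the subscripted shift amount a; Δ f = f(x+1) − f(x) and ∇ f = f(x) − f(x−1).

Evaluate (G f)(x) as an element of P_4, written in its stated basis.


the result is g(x) = (4/3)x^4 + (64/3)x^3 + 72x^2 - (80/3)x + 117/4

∇ f = (16/3)x^3 - 8x^2 + (16/3)x - 4/3
Δ ∇ f = 16x^2 + 8/3
D f = (16/3)x^3
E_{-2} f = (4/3)x^4 - (32/3)x^3 + 32x^2 - (128/3)x + 271/12
D f = (16/3)x^3
Δ f = (16/3)x^3 + 8x^2 + (16/3)x + 4/3
(E_{-2} + D + Δ) f = (4/3)x^4 + 40x^2 - (112/3)x + 287/12
Δ f = (16/3)x^3 + 8x^2 + (16/3)x + 4/3
(D + (E_{-2} + D + Δ) + Δ) f = (4/3)x^4 + (32/3)x^3 + 48x^2 - 32x + 101/4
D f = (16/3)x^3
((D + (E_{-2} + D + Δ) + Δ) + D) f = (4/3)x^4 + 16x^3 + 48x^2 - 32x + 101/4
Δ f = (16/3)x^3 + 8x^2 + (16/3)x + 4/3
(Δ ∘ ∇ + ((D + (E_{-2} + D + Δ) + Δ) + D) + Δ) f = (4/3)x^4 + (64/3)x^3 + 72x^2 - (80/3)x + 117/4


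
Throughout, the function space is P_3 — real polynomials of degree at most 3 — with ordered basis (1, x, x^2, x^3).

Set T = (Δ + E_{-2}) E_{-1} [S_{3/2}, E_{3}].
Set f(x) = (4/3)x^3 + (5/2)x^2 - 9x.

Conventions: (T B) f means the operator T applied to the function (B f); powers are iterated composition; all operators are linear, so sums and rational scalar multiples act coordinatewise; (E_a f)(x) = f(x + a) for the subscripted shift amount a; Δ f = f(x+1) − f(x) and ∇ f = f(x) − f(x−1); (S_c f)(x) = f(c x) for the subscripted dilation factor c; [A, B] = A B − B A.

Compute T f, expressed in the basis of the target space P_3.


E_{3} f = (4/3)x^3 + (29/2)x^2 + 42x + 63/2
S_{3/2} E_{3} f = (9/2)x^3 + (261/8)x^2 + 63x + 63/2
S_{3/2} f = (9/2)x^3 + (45/8)x^2 - (27/2)x
E_{3} S_{3/2} f = (9/2)x^3 + (369/8)x^2 + (567/4)x + 1053/8
[S_{3/2}, E_{3}] f = -(27/2)x^2 - (315/4)x - 801/8
E_{-1} [S_{3/2}, E_{3}] f = -(27/2)x^2 - (207/4)x - 279/8
Δ E_{-1} [S_{3/2}, E_{3}] f = -27x - 261/4
E_{-2} E_{-1} [S_{3/2}, E_{3}] f = -(27/2)x^2 + (9/4)x + 117/8
(Δ + E_{-2}) E_{-1} [S_{3/2}, E_{3}] f = -(27/2)x^2 - (99/4)x - 405/8

the result is g(x) = -(27/2)x^2 - (99/4)x - 405/8


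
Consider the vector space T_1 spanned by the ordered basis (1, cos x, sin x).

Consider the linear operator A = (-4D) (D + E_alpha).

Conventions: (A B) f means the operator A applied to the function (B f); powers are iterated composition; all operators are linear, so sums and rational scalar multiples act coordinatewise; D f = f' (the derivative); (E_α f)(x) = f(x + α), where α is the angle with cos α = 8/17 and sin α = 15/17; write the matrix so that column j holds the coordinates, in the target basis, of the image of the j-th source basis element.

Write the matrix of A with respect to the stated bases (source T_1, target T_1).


image of 1: 0
image of cos x: (128/17)cos x + (32/17)sin x
image of sin x: -(32/17)cos x + (128/17)sin x
each image's coordinates form column j of the matrix

the matrix is [[0, 0, 0]; [0, 128/17, -32/17]; [0, 32/17, 128/17]] (rows listed top to bottom)


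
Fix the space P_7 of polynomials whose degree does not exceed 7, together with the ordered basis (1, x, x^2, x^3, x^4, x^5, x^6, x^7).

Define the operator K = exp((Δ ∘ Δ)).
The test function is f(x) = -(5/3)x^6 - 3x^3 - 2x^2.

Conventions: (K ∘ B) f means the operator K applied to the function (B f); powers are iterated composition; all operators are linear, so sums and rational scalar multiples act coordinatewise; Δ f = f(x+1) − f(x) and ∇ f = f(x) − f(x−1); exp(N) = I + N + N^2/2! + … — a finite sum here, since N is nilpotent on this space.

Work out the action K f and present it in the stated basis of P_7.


order-1 term: -50x^4 - 200x^3 - 350x^2 - 318x - 376/3
order-2 term: -300x^2 - 1200x - 1300
order-3 term: -200
the series for exp((Δ ∘ Δ)) f terminates at order 3
exp((Δ ∘ Δ)) f = -(5/3)x^6 - 50x^4 - 203x^3 - 652x^2 - 1518x - 4876/3

the image equals g(x) = -(5/3)x^6 - 50x^4 - 203x^3 - 652x^2 - 1518x - 4876/3


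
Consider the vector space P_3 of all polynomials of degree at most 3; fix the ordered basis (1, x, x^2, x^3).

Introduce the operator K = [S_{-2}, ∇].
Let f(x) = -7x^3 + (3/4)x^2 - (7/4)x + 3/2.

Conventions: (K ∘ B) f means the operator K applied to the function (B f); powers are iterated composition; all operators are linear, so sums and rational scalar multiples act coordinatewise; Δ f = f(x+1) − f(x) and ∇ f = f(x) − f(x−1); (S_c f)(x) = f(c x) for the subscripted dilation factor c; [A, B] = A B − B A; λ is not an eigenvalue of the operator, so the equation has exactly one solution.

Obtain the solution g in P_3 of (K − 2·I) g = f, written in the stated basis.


write g with unknown coordinates in the stated basis and equate coefficients in (K − 2·I) g = f
solving from the highest basis element down gives g = (7/2)x^3 + (501/8)x^2 - (3251/8)x - 4005/8
check: K g = 126x^2 - (1629/2)x - 3999/4
so K g − 2·g = -7x^3 + (3/4)x^2 - (7/4)x + 3/2 = f ✓

g(x) = (7/2)x^3 + (501/8)x^2 - (3251/8)x - 4005/8


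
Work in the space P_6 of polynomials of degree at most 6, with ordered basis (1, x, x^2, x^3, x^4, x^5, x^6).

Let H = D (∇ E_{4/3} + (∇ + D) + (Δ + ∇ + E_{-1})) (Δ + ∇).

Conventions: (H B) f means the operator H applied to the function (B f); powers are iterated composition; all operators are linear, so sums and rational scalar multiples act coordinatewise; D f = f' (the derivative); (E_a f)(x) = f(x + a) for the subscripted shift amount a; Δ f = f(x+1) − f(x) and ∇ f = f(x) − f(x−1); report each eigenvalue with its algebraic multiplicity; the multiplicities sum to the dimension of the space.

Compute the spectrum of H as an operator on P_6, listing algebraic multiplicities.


λ = 0 (multiplicity 7)

image of 1: 0
image of x: 0
image of x^2: 4
image of x^3: 12x + 48
image of x^4: 24x^2 + 192x + 48
image of x^5: 40x^3 + 480x^2 + 240x + 1000/3
image of x^6: 60x^4 + 960x^3 + 720x^2 + 2000x + 3608/9
the matrix is upper triangular; its diagonal is (0, 0, 0, 0, 0, 0, 0)
for a triangular matrix the eigenvalues are the diagonal entries, with algebraic multiplicity their repetition count


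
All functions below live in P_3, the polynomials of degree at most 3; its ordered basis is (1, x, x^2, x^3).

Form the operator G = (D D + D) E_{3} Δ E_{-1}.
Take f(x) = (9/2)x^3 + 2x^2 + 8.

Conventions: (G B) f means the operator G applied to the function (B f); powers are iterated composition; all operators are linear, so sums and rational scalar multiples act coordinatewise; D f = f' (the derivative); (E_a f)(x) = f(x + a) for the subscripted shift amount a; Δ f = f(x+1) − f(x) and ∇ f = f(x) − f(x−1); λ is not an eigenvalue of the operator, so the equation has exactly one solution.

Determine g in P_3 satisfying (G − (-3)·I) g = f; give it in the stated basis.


write g with unknown coordinates in the stated basis and equate coefficients in (G − (-3)·I) g = f
solving from the highest basis element down gives g = (3/2)x^3 + (2/3)x^2 - 3x - 149/18
check: G g = 9x + 197/6
so G g − (-3)·g = (9/2)x^3 + 2x^2 + 8 = f ✓

the result is g(x) = (3/2)x^3 + (2/3)x^2 - 3x - 149/18


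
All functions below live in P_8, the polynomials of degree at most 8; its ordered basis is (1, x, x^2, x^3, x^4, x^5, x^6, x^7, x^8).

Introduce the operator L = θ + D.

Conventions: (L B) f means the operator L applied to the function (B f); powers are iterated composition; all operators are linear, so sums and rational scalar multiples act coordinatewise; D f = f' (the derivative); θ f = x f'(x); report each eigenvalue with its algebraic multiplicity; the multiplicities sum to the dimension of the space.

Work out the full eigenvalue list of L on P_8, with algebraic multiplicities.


λ = 0 (multiplicity 1), λ = 1 (multiplicity 1), λ = 2 (multiplicity 1), λ = 3 (multiplicity 1), λ = 4 (multiplicity 1), λ = 5 (multiplicity 1), λ = 6 (multiplicity 1), λ = 7 (multiplicity 1), λ = 8 (multiplicity 1)

image of 1: 0
image of x: x + 1
image of x^2: 2x^2 + 2x
image of x^3: 3x^3 + 3x^2
image of x^4: 4x^4 + 4x^3
image of x^5: 5x^5 + 5x^4
image of x^6: 6x^6 + 6x^5
image of x^7: 7x^7 + 7x^6
image of x^8: 8x^8 + 8x^7
the matrix is upper triangular; its diagonal is (0, 1, 2, 3, 4, 5, 6, 7, 8)
for a triangular matrix the eigenvalues are the diagonal entries, with algebraic multiplicity their repetition count


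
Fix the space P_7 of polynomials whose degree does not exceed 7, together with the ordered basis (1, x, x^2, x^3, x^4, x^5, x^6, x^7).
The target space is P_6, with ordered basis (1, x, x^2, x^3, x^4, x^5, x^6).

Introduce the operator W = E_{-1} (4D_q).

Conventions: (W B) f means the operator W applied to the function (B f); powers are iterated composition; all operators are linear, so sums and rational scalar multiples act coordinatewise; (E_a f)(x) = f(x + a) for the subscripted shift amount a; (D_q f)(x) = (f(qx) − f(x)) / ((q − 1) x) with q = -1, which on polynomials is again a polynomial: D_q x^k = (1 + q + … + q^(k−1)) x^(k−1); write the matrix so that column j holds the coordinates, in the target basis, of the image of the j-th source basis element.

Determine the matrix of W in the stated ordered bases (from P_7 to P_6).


the matrix is [[0, 4, 0, 4, 0, 4, 0, 4]; [0, 0, 0, -8, 0, -16, 0, -24]; [0, 0, 0, 4, 0, 24, 0, 60]; [0, 0, 0, 0, 0, -16, 0, -80]; [0, 0, 0, 0, 0, 4, 0, 60]; [0, 0, 0, 0, 0, 0, 0, -24]; [0, 0, 0, 0, 0, 0, 0, 4]] (rows listed top to bottom)

image of 1: 0
image of x: 4
image of x^2: 0
image of x^3: 4x^2 - 8x + 4
image of x^4: 0
image of x^5: 4x^4 - 16x^3 + 24x^2 - 16x + 4
image of x^6: 0
image of x^7: 4x^6 - 24x^5 + 60x^4 - 80x^3 + 60x^2 - 24x + 4
each image's coordinates form column j of the matrix


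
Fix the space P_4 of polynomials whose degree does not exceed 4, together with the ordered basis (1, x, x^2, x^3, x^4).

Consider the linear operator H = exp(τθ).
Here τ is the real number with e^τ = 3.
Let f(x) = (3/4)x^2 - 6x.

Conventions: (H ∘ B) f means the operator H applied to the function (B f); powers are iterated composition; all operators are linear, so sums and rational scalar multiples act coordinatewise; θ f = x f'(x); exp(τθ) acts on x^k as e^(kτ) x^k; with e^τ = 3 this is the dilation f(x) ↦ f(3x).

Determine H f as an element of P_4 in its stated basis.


g(x) = (27/4)x^2 - 18x

exp(τθ) x^k = e^(kτ) x^k; with e^τ = 3 this sends x^k to 3^k x^k
x ↦ 3 x
x^2 ↦ 9 x^2
applying this coordinatewise to f: exp(τθ) f = (27/4)x^2 - 18x


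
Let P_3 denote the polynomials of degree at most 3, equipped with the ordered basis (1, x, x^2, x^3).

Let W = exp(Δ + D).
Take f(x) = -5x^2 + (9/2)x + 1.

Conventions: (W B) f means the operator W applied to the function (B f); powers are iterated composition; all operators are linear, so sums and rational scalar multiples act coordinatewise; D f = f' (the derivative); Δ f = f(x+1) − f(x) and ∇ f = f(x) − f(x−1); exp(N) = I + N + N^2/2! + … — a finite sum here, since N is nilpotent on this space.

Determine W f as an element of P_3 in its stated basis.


order-1 term: -20x + 4
order-2 term: -20
the series for exp(Δ + D) f terminates at order 2
exp(Δ + D) f = -5x^2 - (31/2)x - 15

g(x) = -5x^2 - (31/2)x - 15


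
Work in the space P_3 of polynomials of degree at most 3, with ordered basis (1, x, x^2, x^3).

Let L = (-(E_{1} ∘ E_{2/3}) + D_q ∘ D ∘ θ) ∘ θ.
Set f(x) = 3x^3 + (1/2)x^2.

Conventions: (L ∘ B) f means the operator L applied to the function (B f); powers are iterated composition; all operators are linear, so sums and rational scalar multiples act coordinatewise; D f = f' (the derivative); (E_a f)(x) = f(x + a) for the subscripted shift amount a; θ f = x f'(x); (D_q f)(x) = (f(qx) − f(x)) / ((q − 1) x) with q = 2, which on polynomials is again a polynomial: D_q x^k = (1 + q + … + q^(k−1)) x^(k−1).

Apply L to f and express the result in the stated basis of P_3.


θ f = 9x^3 + x^2
E_{2/3} θ f = 9x^3 + 19x^2 + (40/3)x + 28/9
E_{1} E_{2/3} θ f = 9x^3 + 46x^2 + (235/3)x + 400/9
(-(E_{1} ∘ E_{2/3})) θ f = -9x^3 - 46x^2 - (235/3)x - 400/9
θ θ f = 27x^3 + 2x^2
D θ θ f = 81x^2 + 4x
D_q (D ∘ θ) θ f = 243x + 4
(-(E_{1} ∘ E_{2/3}) + D_q ∘ D ∘ θ) θ f = -9x^3 - 46x^2 + (494/3)x - 364/9

g(x) = -9x^3 - 46x^2 + (494/3)x - 364/9


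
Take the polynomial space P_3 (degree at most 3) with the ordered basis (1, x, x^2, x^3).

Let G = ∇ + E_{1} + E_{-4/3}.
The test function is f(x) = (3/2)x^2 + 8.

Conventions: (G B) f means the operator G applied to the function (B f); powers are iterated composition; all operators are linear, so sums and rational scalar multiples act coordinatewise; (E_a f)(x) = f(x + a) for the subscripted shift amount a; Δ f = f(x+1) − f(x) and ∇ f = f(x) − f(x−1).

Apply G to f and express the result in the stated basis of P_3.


∇ f = 3x - 3/2
E_{1} f = (3/2)x^2 + 3x + 19/2
E_{-4/3} f = (3/2)x^2 - 4x + 32/3
(∇ + E_{1} + E_{-4/3}) f = 3x^2 + 2x + 56/3

the result is g(x) = 3x^2 + 2x + 56/3


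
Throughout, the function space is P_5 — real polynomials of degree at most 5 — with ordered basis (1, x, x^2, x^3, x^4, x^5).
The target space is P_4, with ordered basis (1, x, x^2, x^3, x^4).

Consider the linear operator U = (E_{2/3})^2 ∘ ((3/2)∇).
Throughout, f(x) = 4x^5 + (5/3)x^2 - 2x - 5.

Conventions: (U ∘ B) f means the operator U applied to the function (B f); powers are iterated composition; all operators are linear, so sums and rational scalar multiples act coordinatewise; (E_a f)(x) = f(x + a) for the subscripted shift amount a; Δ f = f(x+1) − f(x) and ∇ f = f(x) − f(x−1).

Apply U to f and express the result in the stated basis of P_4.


∇ f = 20x^4 - 40x^3 + 40x^2 - (50/3)x + 1/3
((3/2)∇) f = 30x^4 - 60x^3 + 60x^2 - 25x + 1/2
E_{2/3} ((3/2)∇) f = 30x^4 + 20x^3 + 20x^2 + (95/9)x - 73/54
E_{2/3} E_{2/3} ((3/2)∇) f = 30x^4 + 100x^3 + 140x^2 + (895/9)x + 1427/54

g(x) = 30x^4 + 100x^3 + 140x^2 + (895/9)x + 1427/54


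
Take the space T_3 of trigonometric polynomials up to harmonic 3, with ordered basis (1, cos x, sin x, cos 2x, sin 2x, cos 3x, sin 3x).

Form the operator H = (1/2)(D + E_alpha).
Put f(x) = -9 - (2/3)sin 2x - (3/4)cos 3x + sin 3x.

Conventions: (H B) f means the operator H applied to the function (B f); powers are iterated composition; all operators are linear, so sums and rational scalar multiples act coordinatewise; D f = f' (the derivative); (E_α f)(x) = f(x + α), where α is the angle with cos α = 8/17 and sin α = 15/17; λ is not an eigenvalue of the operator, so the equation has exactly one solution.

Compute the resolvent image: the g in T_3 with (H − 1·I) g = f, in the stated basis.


the image equals g(x) = 18 + (3272/12615)cos 2x + (2956/12615)sin 2x - (6417/85364)cos 3x - (25397/42682)sin 3x

write g with unknown coordinates in the stated basis and equate coefficients in (H − 1·I) g = f
solving from the highest basis element down gives g = 18 + (3272/12615)cos 2x + (2956/12615)sin 2x - (6417/85364)cos 3x - (25397/42682)sin 3x
check: H g = 9 + (3272/12615)cos 2x - (1818/4205)sin 2x - (17610/21341)cos 3x + (17285/42682)sin 3x
so H g − 1·g = -9 - (2/3)sin 2x - (3/4)cos 3x + sin 3x = f ✓


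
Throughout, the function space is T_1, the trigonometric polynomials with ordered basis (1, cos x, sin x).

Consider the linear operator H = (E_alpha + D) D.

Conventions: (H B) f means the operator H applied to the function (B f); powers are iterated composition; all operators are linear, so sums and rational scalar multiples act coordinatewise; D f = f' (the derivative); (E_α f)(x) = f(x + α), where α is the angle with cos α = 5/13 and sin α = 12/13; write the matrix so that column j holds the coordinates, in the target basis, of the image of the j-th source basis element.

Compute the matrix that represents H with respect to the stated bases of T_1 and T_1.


image of 1: 0
image of cos x: -(25/13)cos x - (5/13)sin x
image of sin x: (5/13)cos x - (25/13)sin x
each image's coordinates form column j of the matrix

the matrix is [[0, 0, 0]; [0, -25/13, 5/13]; [0, -5/13, -25/13]] (rows listed top to bottom)


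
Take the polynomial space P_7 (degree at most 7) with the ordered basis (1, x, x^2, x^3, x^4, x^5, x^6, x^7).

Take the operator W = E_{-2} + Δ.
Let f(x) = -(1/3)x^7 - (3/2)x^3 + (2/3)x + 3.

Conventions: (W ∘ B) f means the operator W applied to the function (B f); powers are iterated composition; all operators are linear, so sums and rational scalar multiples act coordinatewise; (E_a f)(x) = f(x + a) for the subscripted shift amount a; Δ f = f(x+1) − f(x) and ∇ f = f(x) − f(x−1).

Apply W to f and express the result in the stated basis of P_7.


E_{-2} f = -(1/3)x^7 + (14/3)x^6 - 28x^5 + (280/3)x^4 - (1129/6)x^3 + 233x^2 - (500/3)x + 169/3
Δ f = -(7/3)x^6 - 7x^5 - (35/3)x^4 - (35/3)x^3 - (23/2)x^2 - (41/6)x - 7/6
(E_{-2} + Δ) f = -(1/3)x^7 + (7/3)x^6 - 35x^5 + (245/3)x^4 - (1199/6)x^3 + (443/2)x^2 - (347/2)x + 331/6

g(x) = -(1/3)x^7 + (7/3)x^6 - 35x^5 + (245/3)x^4 - (1199/6)x^3 + (443/2)x^2 - (347/2)x + 331/6


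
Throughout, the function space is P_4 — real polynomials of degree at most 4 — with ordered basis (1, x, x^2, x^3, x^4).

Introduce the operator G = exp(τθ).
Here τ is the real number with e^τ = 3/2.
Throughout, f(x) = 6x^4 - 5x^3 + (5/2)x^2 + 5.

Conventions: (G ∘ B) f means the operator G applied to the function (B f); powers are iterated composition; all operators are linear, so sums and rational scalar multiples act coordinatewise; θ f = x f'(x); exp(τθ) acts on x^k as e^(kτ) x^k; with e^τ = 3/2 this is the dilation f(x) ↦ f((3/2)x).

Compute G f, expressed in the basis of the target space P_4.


the image equals g(x) = (243/8)x^4 - (135/8)x^3 + (45/8)x^2 + 5

exp(τθ) x^k = e^(kτ) x^k; with e^τ = 3/2 this sends x^k to (3/2)^k x^k
x^2 ↦ 9/4 x^2
x^3 ↦ 27/8 x^3
x^4 ↦ 81/16 x^4
applying this coordinatewise to f: exp(τθ) f = (243/8)x^4 - (135/8)x^3 + (45/8)x^2 + 5


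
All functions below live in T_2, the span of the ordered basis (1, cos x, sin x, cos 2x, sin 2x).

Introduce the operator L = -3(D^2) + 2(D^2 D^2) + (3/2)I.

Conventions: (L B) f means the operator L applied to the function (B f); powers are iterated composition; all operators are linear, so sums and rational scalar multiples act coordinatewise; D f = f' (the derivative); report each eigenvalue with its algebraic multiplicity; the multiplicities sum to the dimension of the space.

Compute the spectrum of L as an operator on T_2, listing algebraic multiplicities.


λ = 3/2 (multiplicity 1), λ = 13/2 (multiplicity 2), λ = 91/2 (multiplicity 2)

image of 1: 3/2
image of cos x: (13/2)cos x
image of sin x: (13/2)sin x
image of cos 2x: (91/2)cos 2x
image of sin 2x: (91/2)sin 2x
the matrix is diagonal; its diagonal is (3/2, 13/2, 13/2, 91/2, 91/2)
for a triangular matrix the eigenvalues are the diagonal entries, with algebraic multiplicity their repetition count


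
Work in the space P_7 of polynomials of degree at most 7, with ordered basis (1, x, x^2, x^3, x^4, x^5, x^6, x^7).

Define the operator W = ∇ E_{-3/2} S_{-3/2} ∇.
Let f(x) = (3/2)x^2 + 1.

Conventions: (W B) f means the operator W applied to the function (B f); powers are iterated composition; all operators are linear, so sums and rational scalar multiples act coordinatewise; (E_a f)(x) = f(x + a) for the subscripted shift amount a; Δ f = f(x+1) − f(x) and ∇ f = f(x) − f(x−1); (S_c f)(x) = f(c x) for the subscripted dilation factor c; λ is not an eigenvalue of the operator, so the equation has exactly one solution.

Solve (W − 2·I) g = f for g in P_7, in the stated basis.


write g with unknown coordinates in the stated basis and equate coefficients in (W − 2·I) g = f
solving from the highest basis element down gives g = -(3/4)x^2 + 5/8
check: W g = 9/4
so W g − 2·g = (3/2)x^2 + 1 = f ✓

the result is g(x) = -(3/4)x^2 + 5/8


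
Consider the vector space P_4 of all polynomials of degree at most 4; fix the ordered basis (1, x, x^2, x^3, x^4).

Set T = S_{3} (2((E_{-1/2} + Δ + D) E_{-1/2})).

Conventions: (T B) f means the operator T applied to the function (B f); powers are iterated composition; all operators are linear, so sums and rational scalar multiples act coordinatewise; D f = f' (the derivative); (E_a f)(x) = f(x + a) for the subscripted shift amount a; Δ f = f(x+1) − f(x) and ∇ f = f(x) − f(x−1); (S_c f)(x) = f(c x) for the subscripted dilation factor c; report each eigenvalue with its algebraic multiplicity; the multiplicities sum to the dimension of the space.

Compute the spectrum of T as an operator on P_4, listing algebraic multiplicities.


image of 1: 2
image of x: 6x + 2
image of x^2: 18x^2 + 12x
image of x^3: 54x^3 + 54x^2
image of x^4: 162x^4 + 216x^3 + 1
the matrix is upper triangular; its diagonal is (2, 6, 18, 54, 162)
for a triangular matrix the eigenvalues are the diagonal entries, with algebraic multiplicity their repetition count

λ = 2 (multiplicity 1), λ = 6 (multiplicity 1), λ = 18 (multiplicity 1), λ = 54 (multiplicity 1), λ = 162 (multiplicity 1)


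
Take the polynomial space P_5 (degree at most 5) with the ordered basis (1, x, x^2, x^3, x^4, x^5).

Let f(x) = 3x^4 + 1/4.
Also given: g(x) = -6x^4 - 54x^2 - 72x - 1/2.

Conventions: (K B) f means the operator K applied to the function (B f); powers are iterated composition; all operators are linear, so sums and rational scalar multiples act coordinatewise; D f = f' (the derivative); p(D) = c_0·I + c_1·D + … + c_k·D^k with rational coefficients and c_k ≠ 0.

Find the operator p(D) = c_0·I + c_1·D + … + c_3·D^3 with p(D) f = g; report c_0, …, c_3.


p(D) = -2·I − (3/2)·D^2 − D^3, i.e. c_0 = -2, c_1 = 0, c_2 = -3/2, c_3 = -1

D^0 f = 3x^4 + 1/4
D^1 f = 12x^3
D^2 f = 36x^2
D^3 f = 72x
matching coefficients of g against c_0 f + c_1 Df + … from the top degree down determines the c_i
solution: c_0 = -2, c_1 = 0, c_2 = -3/2, c_3 = -1


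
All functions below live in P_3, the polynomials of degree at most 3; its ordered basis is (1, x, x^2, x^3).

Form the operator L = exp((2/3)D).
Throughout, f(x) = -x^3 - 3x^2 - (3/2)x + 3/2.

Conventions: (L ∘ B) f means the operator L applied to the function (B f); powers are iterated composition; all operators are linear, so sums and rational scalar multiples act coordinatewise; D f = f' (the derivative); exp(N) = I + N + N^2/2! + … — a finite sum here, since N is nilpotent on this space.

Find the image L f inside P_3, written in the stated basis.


g(x) = -x^3 - 5x^2 - (41/6)x - 61/54

order-1 term: -2x^2 - 4x - 1
order-2 term: -(4/3)x - 4/3
order-3 term: -8/27
the series for exp((2/3)D) f terminates at order 3
exp((2/3)D) f = -x^3 - 5x^2 - (41/6)x - 61/54


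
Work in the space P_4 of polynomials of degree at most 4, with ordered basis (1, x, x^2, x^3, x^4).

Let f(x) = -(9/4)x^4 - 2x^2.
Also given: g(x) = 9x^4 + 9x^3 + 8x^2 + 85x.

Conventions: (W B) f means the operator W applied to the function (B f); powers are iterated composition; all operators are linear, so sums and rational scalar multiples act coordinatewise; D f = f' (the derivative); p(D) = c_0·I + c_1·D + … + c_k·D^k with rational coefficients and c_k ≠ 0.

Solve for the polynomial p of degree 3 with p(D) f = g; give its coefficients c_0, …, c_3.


p(D) = -4·I − D − (3/2)·D^3, i.e. c_0 = -4, c_1 = -1, c_2 = 0, c_3 = -3/2

D^0 f = -(9/4)x^4 - 2x^2
D^1 f = -9x^3 - 4x
D^2 f = -27x^2 - 4
D^3 f = -54x
matching coefficients of g against c_0 f + c_1 Df + … from the top degree down determines the c_i
solution: c_0 = -4, c_1 = -1, c_2 = 0, c_3 = -3/2


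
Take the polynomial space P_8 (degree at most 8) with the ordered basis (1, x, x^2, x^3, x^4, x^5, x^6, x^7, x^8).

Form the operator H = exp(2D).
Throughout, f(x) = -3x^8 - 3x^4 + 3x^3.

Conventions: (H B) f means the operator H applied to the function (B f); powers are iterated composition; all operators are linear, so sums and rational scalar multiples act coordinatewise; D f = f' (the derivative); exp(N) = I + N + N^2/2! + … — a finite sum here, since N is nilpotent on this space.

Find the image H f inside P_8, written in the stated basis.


g(x) = -3x^8 - 48x^7 - 336x^6 - 1344x^5 - 3363x^4 - 5397x^3 - 5430x^2 - 3132x - 792

order-1 term: -48x^7 - 24x^3 + 18x^2
order-2 term: -336x^6 - 72x^2 + 36x
order-3 term: -1344x^5 - 96x + 24
order-4 term: -3360x^4 - 48
order-5 term: -5376x^3
order-6 term: -5376x^2
order-7 term: -3072x
order-8 term: -768
the series for exp(2D) f terminates at order 8
exp(2D) f = -3x^8 - 48x^7 - 336x^6 - 1344x^5 - 3363x^4 - 5397x^3 - 5430x^2 - 3132x - 792


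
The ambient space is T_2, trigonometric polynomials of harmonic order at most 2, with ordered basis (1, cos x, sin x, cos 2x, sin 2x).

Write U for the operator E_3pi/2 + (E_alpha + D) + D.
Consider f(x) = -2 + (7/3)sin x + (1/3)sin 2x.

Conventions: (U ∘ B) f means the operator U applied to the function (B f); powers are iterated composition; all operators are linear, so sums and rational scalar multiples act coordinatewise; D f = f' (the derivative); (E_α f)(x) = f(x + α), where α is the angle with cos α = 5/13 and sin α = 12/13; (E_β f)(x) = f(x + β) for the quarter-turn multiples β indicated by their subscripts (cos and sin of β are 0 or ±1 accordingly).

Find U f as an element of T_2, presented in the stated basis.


the image equals g(x) = -4 + (175/39)cos x + (35/39)sin x + (796/507)cos 2x - (96/169)sin 2x

E_3pi/2 f = -2 - (7/3)cos x - (1/3)sin 2x
E_alpha f = -2 + (28/13)cos x + (35/39)sin x + (40/169)cos 2x - (119/507)sin 2x
D f = (7/3)cos x + (2/3)cos 2x
(E_alpha + D) f = -2 + (175/39)cos x + (35/39)sin x + (458/507)cos 2x - (119/507)sin 2x
D f = (7/3)cos x + (2/3)cos 2x
(E_3pi/2 + (E_alpha + D) + D) f = -4 + (175/39)cos x + (35/39)sin x + (796/507)cos 2x - (96/169)sin 2x


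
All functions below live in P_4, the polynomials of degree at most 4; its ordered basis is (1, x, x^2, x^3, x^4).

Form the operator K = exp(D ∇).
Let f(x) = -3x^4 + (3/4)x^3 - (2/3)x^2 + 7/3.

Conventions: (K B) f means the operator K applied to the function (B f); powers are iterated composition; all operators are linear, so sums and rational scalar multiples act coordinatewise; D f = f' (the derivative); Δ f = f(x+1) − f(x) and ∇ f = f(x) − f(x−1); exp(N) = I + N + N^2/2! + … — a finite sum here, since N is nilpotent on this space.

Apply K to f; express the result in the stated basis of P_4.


the result is g(x) = -3x^4 + (3/4)x^3 - (110/3)x^2 + (81/2)x - 197/4

order-1 term: -36x^2 + (81/2)x - 187/12
order-2 term: -36
the series for exp(D ∇) f terminates at order 2
exp(D ∇) f = -3x^4 + (3/4)x^3 - (110/3)x^2 + (81/2)x - 197/4


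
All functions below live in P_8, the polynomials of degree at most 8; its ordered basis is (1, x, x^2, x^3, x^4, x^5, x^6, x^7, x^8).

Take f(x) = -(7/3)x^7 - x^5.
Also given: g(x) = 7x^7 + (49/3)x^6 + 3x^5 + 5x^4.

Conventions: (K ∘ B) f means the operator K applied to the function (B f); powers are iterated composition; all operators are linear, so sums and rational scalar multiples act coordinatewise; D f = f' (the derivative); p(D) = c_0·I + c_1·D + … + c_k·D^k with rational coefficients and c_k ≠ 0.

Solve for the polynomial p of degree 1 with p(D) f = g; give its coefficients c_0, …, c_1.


p(D) = -3·I − D, i.e. c_0 = -3, c_1 = -1

D^0 f = -(7/3)x^7 - x^5
D^1 f = -(49/3)x^6 - 5x^4
matching coefficients of g against c_0 f + c_1 Df + … from the top degree down determines the c_i
solution: c_0 = -3, c_1 = -1


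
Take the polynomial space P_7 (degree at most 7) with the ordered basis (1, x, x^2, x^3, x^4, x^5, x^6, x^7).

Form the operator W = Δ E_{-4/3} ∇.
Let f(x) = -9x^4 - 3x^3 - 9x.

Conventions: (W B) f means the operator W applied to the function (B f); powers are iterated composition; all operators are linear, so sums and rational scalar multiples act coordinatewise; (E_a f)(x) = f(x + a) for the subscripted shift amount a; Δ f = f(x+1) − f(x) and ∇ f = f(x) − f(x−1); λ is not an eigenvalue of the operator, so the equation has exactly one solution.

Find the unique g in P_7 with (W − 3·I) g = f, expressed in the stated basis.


g(x) = 3x^4 + x^3 + 12x^2 - 27x + 86/3

write g with unknown coordinates in the stated basis and equate coefficients in (W − 3·I) g = f
solving from the highest basis element down gives g = 3x^4 + x^3 + 12x^2 - 27x + 86/3
check: W g = 36x^2 - 90x + 86
so W g − 3·g = -9x^4 - 3x^3 - 9x = f ✓


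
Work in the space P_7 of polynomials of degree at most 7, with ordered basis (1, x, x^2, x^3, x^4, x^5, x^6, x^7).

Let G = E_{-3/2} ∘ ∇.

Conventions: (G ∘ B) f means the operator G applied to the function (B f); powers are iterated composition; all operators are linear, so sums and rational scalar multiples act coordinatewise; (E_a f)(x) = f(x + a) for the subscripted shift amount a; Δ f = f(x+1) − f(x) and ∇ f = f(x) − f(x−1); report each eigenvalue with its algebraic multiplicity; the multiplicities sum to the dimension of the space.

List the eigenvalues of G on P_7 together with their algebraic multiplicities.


λ = 0 (multiplicity 8)

image of 1: 0
image of x: 1
image of x^2: 2x - 4
image of x^3: 3x^2 - 12x + 49/4
image of x^4: 4x^3 - 24x^2 + 49x - 34
image of x^5: 5x^4 - 40x^3 + (245/2)x^2 - 170x + 1441/16
image of x^6: 6x^5 - 60x^4 + 245x^3 - 510x^2 + (4323/8)x - 931/4
image of x^7: 7x^6 - 84x^5 + (1715/4)x^4 - 1190x^3 + (30261/16)x^2 - (6517/4)x + 37969/64
the matrix is upper triangular; its diagonal is (0, 0, 0, 0, 0, 0, 0, 0)
for a triangular matrix the eigenvalues are the diagonal entries, with algebraic multiplicity their repetition count


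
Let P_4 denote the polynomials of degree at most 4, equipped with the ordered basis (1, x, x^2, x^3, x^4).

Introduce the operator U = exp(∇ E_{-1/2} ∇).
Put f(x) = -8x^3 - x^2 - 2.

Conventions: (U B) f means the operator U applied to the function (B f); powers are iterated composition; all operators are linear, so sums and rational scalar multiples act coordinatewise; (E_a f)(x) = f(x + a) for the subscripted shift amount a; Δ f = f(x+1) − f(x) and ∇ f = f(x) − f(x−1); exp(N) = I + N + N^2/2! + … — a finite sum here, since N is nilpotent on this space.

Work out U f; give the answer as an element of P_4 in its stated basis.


the image equals g(x) = -8x^3 - x^2 - 48x + 68

order-1 term: -48x + 70
the series for exp(∇ E_{-1/2} ∇) f terminates at order 1
exp(∇ E_{-1/2} ∇) f = -8x^3 - x^2 - 48x + 68


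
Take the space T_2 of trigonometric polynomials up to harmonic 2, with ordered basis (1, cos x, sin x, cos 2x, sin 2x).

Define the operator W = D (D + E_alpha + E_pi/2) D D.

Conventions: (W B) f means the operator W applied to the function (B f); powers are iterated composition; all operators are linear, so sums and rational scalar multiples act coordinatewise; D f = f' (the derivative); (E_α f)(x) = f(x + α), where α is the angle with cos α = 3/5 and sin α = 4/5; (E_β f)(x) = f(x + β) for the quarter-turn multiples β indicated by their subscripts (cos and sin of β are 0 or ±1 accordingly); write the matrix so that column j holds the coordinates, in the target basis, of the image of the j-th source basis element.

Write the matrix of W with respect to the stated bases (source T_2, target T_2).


the matrix is [[0, 0, 0, 0, 0]; [0, 14/5, -3/5, 0, 0]; [0, 3/5, 14/5, 0, 0]; [0, 0, 0, 592/25, 256/25]; [0, 0, 0, -256/25, 592/25]] (rows listed top to bottom)

image of 1: 0
image of cos x: (14/5)cos x + (3/5)sin x
image of sin x: -(3/5)cos x + (14/5)sin x
image of cos 2x: (592/25)cos 2x - (256/25)sin 2x
image of sin 2x: (256/25)cos 2x + (592/25)sin 2x
each image's coordinates form column j of the matrix


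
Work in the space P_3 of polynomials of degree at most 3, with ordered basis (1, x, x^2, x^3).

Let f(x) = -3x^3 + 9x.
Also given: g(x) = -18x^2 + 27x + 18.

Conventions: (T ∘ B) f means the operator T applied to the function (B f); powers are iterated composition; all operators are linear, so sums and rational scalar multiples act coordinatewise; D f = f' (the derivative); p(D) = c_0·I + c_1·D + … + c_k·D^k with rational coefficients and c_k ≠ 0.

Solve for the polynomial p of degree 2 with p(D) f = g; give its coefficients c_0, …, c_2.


D^0 f = -3x^3 + 9x
D^1 f = -9x^2 + 9
D^2 f = -18x
matching coefficients of g against c_0 f + c_1 Df + … from the top degree down determines the c_i
solution: c_0 = 0, c_1 = 2, c_2 = -3/2

c_0 = 0, c_1 = 2, c_2 = -3/2


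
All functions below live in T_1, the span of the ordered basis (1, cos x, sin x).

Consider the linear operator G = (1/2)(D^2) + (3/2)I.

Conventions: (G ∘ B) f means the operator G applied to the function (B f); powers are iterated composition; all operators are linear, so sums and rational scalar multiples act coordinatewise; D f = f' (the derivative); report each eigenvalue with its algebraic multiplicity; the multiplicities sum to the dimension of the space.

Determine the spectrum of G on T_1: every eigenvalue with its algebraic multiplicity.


image of 1: 3/2
image of cos x: cos x
image of sin x: sin x
the matrix is diagonal; its diagonal is (3/2, 1, 1)
for a triangular matrix the eigenvalues are the diagonal entries, with algebraic multiplicity their repetition count

λ = 1 (multiplicity 2), λ = 3/2 (multiplicity 1)


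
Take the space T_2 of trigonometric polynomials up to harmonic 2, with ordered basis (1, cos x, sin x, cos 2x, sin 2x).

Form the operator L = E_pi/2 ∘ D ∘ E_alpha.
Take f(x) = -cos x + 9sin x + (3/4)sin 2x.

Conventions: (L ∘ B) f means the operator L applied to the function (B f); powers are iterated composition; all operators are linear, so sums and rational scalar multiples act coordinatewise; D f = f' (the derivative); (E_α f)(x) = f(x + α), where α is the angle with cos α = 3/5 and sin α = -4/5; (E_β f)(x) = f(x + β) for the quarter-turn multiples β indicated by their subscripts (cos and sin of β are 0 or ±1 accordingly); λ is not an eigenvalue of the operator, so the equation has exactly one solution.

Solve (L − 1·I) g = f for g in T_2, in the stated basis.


write g with unknown coordinates in the stated basis and equate coefficients in (L − 1·I) g = f
solving from the highest basis element down gives g = -(7/4)cos x - (19/4)sin x - (21/442)cos 2x - (219/884)sin 2x
check: L g = -(11/4)cos x + (17/4)sin x - (21/442)cos 2x + (111/221)sin 2x
so L g − 1·g = -cos x + 9sin x + (3/4)sin 2x = f ✓

the result is g(x) = -(7/4)cos x - (19/4)sin x - (21/442)cos 2x - (219/884)sin 2x


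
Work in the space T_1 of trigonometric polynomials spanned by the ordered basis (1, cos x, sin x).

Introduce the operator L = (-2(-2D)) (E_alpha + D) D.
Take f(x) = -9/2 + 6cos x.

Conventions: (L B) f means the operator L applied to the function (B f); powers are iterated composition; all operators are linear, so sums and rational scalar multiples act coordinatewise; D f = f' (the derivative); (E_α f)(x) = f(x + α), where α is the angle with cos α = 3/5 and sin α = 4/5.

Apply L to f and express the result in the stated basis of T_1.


g(x) = -(72/5)cos x + (216/5)sin x

D f = -6sin x
E_alpha D f = -(24/5)cos x - (18/5)sin x
D D f = -6cos x
(E_alpha + D) D f = -(54/5)cos x - (18/5)sin x
D (E_alpha + D) D f = -(18/5)cos x + (54/5)sin x
(-2D) (E_alpha + D) D f = (36/5)cos x - (108/5)sin x
(-2(-2D)) (E_alpha + D) D f = -(72/5)cos x + (216/5)sin x


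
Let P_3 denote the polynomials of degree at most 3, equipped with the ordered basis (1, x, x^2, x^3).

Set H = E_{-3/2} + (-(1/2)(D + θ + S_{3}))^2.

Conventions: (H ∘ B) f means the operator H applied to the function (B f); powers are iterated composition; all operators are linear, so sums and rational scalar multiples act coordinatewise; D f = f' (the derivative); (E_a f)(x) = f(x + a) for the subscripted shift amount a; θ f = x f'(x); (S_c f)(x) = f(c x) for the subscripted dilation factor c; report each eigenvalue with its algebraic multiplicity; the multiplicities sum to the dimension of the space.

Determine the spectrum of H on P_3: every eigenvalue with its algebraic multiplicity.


λ = 5/4 (multiplicity 1), λ = 5 (multiplicity 1), λ = 125/4 (multiplicity 1), λ = 226 (multiplicity 1)

image of 1: 5/4
image of x: 5x - 1/4
image of x^2: (125/4)x^2 + (9/2)x + 11/4
image of x^3: 226x^3 + (105/4)x^2 + (33/4)x - 27/8
the matrix is upper triangular; its diagonal is (5/4, 5, 125/4, 226)
for a triangular matrix the eigenvalues are the diagonal entries, with algebraic multiplicity their repetition count
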